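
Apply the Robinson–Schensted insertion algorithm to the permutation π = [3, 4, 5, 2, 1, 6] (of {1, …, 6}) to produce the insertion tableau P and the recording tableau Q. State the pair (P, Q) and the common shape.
P = [1, 4, 5, 6] / [2] / [3];  Q = [1, 2, 3, 6] / [4] / [5];  common shape = (4, 1, 1)

Row-insert the values π_1, π_2, … into P one at a time, bumping the leftmost entry strictly greater than the inserted value down to the next row. The recording tableau Q records, in position (i, j), the step at which that cell was added to P.
  Insert 3 (step 1): P = [3];  Q = [1]
  Insert 4 (step 2): P = [3, 4];  Q = [1, 2]
  Insert 5 (step 3): P = [3, 4, 5];  Q = [1, 2, 3]
  Insert 2 (step 4): P = [2, 4, 5] / [3];  Q = [1, 2, 3] / [4]
  Insert 1 (step 5): P = [1, 4, 5] / [2] / [3];  Q = [1, 2, 3] / [4] / [5]
  Insert 6 (step 6): P = [1, 4, 5, 6] / [2] / [3];  Q = [1, 2, 3, 6] / [4] / [5]
Final shape: (4, 1, 1).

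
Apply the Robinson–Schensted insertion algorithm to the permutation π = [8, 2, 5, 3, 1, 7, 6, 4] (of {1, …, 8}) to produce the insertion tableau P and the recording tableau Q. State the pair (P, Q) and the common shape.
P = [1, 3, 4] / [2, 6] / [5, 7] / [8];  Q = [1, 3, 6] / [2, 7] / [4, 8] / [5];  common shape = (3, 2, 2, 1)

Row-insert the values π_1, π_2, … into P one at a time, bumping the leftmost entry strictly greater than the inserted value down to the next row. The recording tableau Q records, in position (i, j), the step at which that cell was added to P.
  Insert 8 (step 1): P = [8];  Q = [1]
  Insert 2 (step 2): P = [2] / [8];  Q = [1] / [2]
  Insert 5 (step 3): P = [2, 5] / [8];  Q = [1, 3] / [2]
  Insert 3 (step 4): P = [2, 3] / [5] / [8];  Q = [1, 3] / [2] / [4]
  Insert 1 (step 5): P = [1, 3] / [2] / [5] / [8];  Q = [1, 3] / [2] / [4] / [5]
  Insert 7 (step 6): P = [1, 3, 7] / [2] / [5] / [8];  Q = [1, 3, 6] / [2] / [4] / [5]
  Insert 6 (step 7): P = [1, 3, 6] / [2, 7] / [5] / [8];  Q = [1, 3, 6] / [2, 7] / [4] / [5]
  Insert 4 (step 8): P = [1, 3, 4] / [2, 6] / [5, 7] / [8];  Q = [1, 3, 6] / [2, 7] / [4, 8] / [5]
Final shape: (3, 2, 2, 1).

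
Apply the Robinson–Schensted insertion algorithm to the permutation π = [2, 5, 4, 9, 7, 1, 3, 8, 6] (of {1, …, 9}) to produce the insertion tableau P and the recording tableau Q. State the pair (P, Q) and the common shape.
P = [1, 3, 6, 8] / [2, 4, 7] / [5, 9];  Q = [1, 2, 4, 8] / [3, 5, 9] / [6, 7];  common shape = (4, 3, 2)

Row-insert the values π_1, π_2, … into P one at a time, bumping the leftmost entry strictly greater than the inserted value down to the next row. The recording tableau Q records, in position (i, j), the step at which that cell was added to P.
  Insert 2 (step 1): P = [2];  Q = [1]
  Insert 5 (step 2): P = [2, 5];  Q = [1, 2]
  Insert 4 (step 3): P = [2, 4] / [5];  Q = [1, 2] / [3]
  Insert 9 (step 4): P = [2, 4, 9] / [5];  Q = [1, 2, 4] / [3]
  Insert 7 (step 5): P = [2, 4, 7] / [5, 9];  Q = [1, 2, 4] / [3, 5]
  Insert 1 (step 6): P = [1, 4, 7] / [2, 9] / [5];  Q = [1, 2, 4] / [3, 5] / [6]
  Insert 3 (step 7): P = [1, 3, 7] / [2, 4] / [5, 9];  Q = [1, 2, 4] / [3, 5] / [6, 7]
  Insert 8 (step 8): P = [1, 3, 7, 8] / [2, 4] / [5, 9];  Q = [1, 2, 4, 8] / [3, 5] / [6, 7]
  Insert 6 (step 9): P = [1, 3, 6, 8] / [2, 4, 7] / [5, 9];  Q = [1, 2, 4, 8] / [3, 5, 9] / [6, 7]
Final shape: (4, 3, 2).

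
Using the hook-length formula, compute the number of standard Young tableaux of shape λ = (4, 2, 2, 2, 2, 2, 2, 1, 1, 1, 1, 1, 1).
# SYT of shape (4, 2, 2, 2, 2, 2, 2, 1, 1, 1, 1, 1, 1) = 6093395

Hook-length formula: f^λ = n! / Π hook(c), product over all cells c of the Young diagram. For λ = (4, 2, 2, 2, 2, 2, 2, 1, 1, 1, 1, 1, 1), n = 22 boxes. Hook lengths by row (left-to-right, top-to-bottom): [16, 9, 2, 1]; [13, 6]; [12, 5]; [11, 4]; [10, 3]; [9, 2]; [8, 1]; [6]; [5]; [4]; [3]; [2]; [1]. Product of hooks = 184462147584000. So f^λ = 22! / 184462147584000 = 1124000727777607680000 / 184462147584000 = 6093395.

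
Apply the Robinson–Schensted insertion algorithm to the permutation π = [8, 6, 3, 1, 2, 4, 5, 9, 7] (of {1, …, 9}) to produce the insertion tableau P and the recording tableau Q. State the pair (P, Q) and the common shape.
P = [1, 2, 4, 5, 7] / [3, 9] / [6] / [8];  Q = [1, 5, 6, 7, 8] / [2, 9] / [3] / [4];  common shape = (5, 2, 1, 1)

Row-insert the values π_1, π_2, … into P one at a time, bumping the leftmost entry strictly greater than the inserted value down to the next row. The recording tableau Q records, in position (i, j), the step at which that cell was added to P.
  Insert 8 (step 1): P = [8];  Q = [1]
  Insert 6 (step 2): P = [6] / [8];  Q = [1] / [2]
  Insert 3 (step 3): P = [3] / [6] / [8];  Q = [1] / [2] / [3]
  Insert 1 (step 4): P = [1] / [3] / [6] / [8];  Q = [1] / [2] / [3] / [4]
  Insert 2 (step 5): P = [1, 2] / [3] / [6] / [8];  Q = [1, 5] / [2] / [3] / [4]
  Insert 4 (step 6): P = [1, 2, 4] / [3] / [6] / [8];  Q = [1, 5, 6] / [2] / [3] / [4]
  Insert 5 (step 7): P = [1, 2, 4, 5] / [3] / [6] / [8];  Q = [1, 5, 6, 7] / [2] / [3] / [4]
  Insert 9 (step 8): P = [1, 2, 4, 5, 9] / [3] / [6] / [8];  Q = [1, 5, 6, 7, 8] / [2] / [3] / [4]
  Insert 7 (step 9): P = [1, 2, 4, 5, 7] / [3, 9] / [6] / [8];  Q = [1, 5, 6, 7, 8] / [2, 9] / [3] / [4]
Final shape: (5, 2, 1, 1).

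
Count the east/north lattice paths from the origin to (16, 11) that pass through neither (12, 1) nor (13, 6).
Number of paths = 11509858

Inclusion–exclusion. Total paths: C(27, 16) = 13037895. Through P₁: C(13, 12)·C(14, 4) = 13013. Through P₂: C(19, 13)·C(8, 3) = 1519392. Since P₁ is strictly southwest of P₂, a monotone path through both must visit P₁ then P₂; paths through both = C(13, 12)·C(6, 1)·C(8, 3) = 4368. Avoid both = 13037895 − 13013 − 1519392 + 4368 = 11509858.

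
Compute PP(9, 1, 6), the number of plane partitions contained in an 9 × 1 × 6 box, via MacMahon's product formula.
PP(9, 1, 6) = 5005

Evaluate the triple product over i = 1..9, j = 1..1, k = 1..6. The factors are (2/1) · (3/2) · (4/3) · (5/4) · (6/5) · (7/6) · (3/2) · (4/3) · … (54 factors total). The numerators and denominators telescope so the product is an integer; carrying out the multiplication exactly gives PP(9, 1, 6) = 5005.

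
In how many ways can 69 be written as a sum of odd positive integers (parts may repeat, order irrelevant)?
p_odd(69) = 27130

Enumerate partitions using only odd parts via the recurrence o(n, m) = o(n, m−2) + o(n−m, m) over odd m, starting from the largest odd part ≤ n. This gives p_odd(69) = 27130. (Euler's theorem: equals the count of distinct-part partitions.)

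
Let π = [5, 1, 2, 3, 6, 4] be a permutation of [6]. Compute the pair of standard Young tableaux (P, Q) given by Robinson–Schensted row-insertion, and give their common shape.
P = [1, 2, 3, 4] / [5, 6];  Q = [1, 3, 4, 5] / [2, 6];  common shape = (4, 2)

Row-insert the values π_1, π_2, … into P one at a time, bumping the leftmost entry strictly greater than the inserted value down to the next row. The recording tableau Q records, in position (i, j), the step at which that cell was added to P.
  Insert 5 (step 1): P = [5];  Q = [1]
  Insert 1 (step 2): P = [1] / [5];  Q = [1] / [2]
  Insert 2 (step 3): P = [1, 2] / [5];  Q = [1, 3] / [2]
  Insert 3 (step 4): P = [1, 2, 3] / [5];  Q = [1, 3, 4] / [2]
  Insert 6 (step 5): P = [1, 2, 3, 6] / [5];  Q = [1, 3, 4, 5] / [2]
  Insert 4 (step 6): P = [1, 2, 3, 4] / [5, 6];  Q = [1, 3, 4, 5] / [2, 6]
Final shape: (4, 2).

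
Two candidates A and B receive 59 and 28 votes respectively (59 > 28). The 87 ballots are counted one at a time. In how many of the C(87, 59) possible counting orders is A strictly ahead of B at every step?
Strict-lead orderings = 17762276310609452935080

Total orderings of the 87 votes with 59 for A: C(87, 59) = 49848969000742658237160. By the Bertrand ballot formula (Cycle Lemma / reflection principle), the number of orderings in which A is strictly ahead of B throughout is (p − q)/(p + q) · C(p + q, p) = (59 − 28)/(59 + 28) · 49848969000742658237160 = 17762276310609452935080.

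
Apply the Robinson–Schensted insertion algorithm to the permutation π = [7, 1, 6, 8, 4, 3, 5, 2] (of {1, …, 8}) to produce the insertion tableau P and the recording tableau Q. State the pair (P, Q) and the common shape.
P = [1, 2, 5] / [3, 8] / [4] / [6] / [7];  Q = [1, 3, 4] / [2, 7] / [5] / [6] / [8];  common shape = (3, 2, 1, 1, 1)

Row-insert the values π_1, π_2, … into P one at a time, bumping the leftmost entry strictly greater than the inserted value down to the next row. The recording tableau Q records, in position (i, j), the step at which that cell was added to P.
  Insert 7 (step 1): P = [7];  Q = [1]
  Insert 1 (step 2): P = [1] / [7];  Q = [1] / [2]
  Insert 6 (step 3): P = [1, 6] / [7];  Q = [1, 3] / [2]
  Insert 8 (step 4): P = [1, 6, 8] / [7];  Q = [1, 3, 4] / [2]
  Insert 4 (step 5): P = [1, 4, 8] / [6] / [7];  Q = [1, 3, 4] / [2] / [5]
  Insert 3 (step 6): P = [1, 3, 8] / [4] / [6] / [7];  Q = [1, 3, 4] / [2] / [5] / [6]
  Insert 5 (step 7): P = [1, 3, 5] / [4, 8] / [6] / [7];  Q = [1, 3, 4] / [2, 7] / [5] / [6]
  Insert 2 (step 8): P = [1, 2, 5] / [3, 8] / [4] / [6] / [7];  Q = [1, 3, 4] / [2, 7] / [5] / [6] / [8]
Final shape: (3, 2, 1, 1, 1).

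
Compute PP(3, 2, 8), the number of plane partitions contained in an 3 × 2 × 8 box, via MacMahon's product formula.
PP(3, 2, 8) = 9075

Evaluate the triple product over i = 1..3, j = 1..2, k = 1..8. The factors are (2/1) · (3/2) · (4/3) · (5/4) · (6/5) · (7/6) · (8/7) · (9/8) · … (48 factors total). The numerators and denominators telescope so the product is an integer; carrying out the multiplication exactly gives PP(3, 2, 8) = 9075.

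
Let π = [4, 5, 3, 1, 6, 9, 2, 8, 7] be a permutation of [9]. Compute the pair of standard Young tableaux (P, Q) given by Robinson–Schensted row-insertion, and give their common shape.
P = [1, 2, 6, 7] / [3, 5, 8] / [4, 9];  Q = [1, 2, 5, 6] / [3, 7, 8] / [4, 9];  common shape = (4, 3, 2)

Row-insert the values π_1, π_2, … into P one at a time, bumping the leftmost entry strictly greater than the inserted value down to the next row. The recording tableau Q records, in position (i, j), the step at which that cell was added to P.
  Insert 4 (step 1): P = [4];  Q = [1]
  Insert 5 (step 2): P = [4, 5];  Q = [1, 2]
  Insert 3 (step 3): P = [3, 5] / [4];  Q = [1, 2] / [3]
  Insert 1 (step 4): P = [1, 5] / [3] / [4];  Q = [1, 2] / [3] / [4]
  Insert 6 (step 5): P = [1, 5, 6] / [3] / [4];  Q = [1, 2, 5] / [3] / [4]
  Insert 9 (step 6): P = [1, 5, 6, 9] / [3] / [4];  Q = [1, 2, 5, 6] / [3] / [4]
  Insert 2 (step 7): P = [1, 2, 6, 9] / [3, 5] / [4];  Q = [1, 2, 5, 6] / [3, 7] / [4]
  Insert 8 (step 8): P = [1, 2, 6, 8] / [3, 5, 9] / [4];  Q = [1, 2, 5, 6] / [3, 7, 8] / [4]
  Insert 7 (step 9): P = [1, 2, 6, 7] / [3, 5, 8] / [4, 9];  Q = [1, 2, 5, 6] / [3, 7, 8] / [4, 9]
Final shape: (4, 3, 2).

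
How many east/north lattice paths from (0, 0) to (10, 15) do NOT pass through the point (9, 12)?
Number of paths = 2093040

Total paths from (0, 0) to (10, 15): C(25, 10) = 3268760. Paths through (9, 12): (paths (0, 0) → (9, 12)) × (paths (9, 12) → (10, 15)) = C(21, 9) · C(4, 1) = 293930 · 4 = 1175720. Avoidance count = 3268760 − 1175720 = 2093040.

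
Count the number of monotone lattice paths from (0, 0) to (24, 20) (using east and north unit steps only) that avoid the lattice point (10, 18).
Number of paths = 1759464576870

Total paths from (0, 0) to (24, 20): C(44, 24) = 1761039350070. Paths through (10, 18): (paths (0, 0) → (10, 18)) × (paths (10, 18) → (24, 20)) = C(28, 10) · C(16, 14) = 13123110 · 120 = 1574773200. Avoidance count = 1761039350070 − 1574773200 = 1759464576870.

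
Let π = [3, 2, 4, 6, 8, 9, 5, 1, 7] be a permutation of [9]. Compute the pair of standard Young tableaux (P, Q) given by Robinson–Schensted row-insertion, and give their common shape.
P = [1, 4, 5, 7, 9] / [2, 6, 8] / [3];  Q = [1, 3, 4, 5, 6] / [2, 7, 9] / [8];  common shape = (5, 3, 1)

Row-insert the values π_1, π_2, … into P one at a time, bumping the leftmost entry strictly greater than the inserted value down to the next row. The recording tableau Q records, in position (i, j), the step at which that cell was added to P.
  Insert 3 (step 1): P = [3];  Q = [1]
  Insert 2 (step 2): P = [2] / [3];  Q = [1] / [2]
  Insert 4 (step 3): P = [2, 4] / [3];  Q = [1, 3] / [2]
  Insert 6 (step 4): P = [2, 4, 6] / [3];  Q = [1, 3, 4] / [2]
  Insert 8 (step 5): P = [2, 4, 6, 8] / [3];  Q = [1, 3, 4, 5] / [2]
  Insert 9 (step 6): P = [2, 4, 6, 8, 9] / [3];  Q = [1, 3, 4, 5, 6] / [2]
  Insert 5 (step 7): P = [2, 4, 5, 8, 9] / [3, 6];  Q = [1, 3, 4, 5, 6] / [2, 7]
  Insert 1 (step 8): P = [1, 4, 5, 8, 9] / [2, 6] / [3];  Q = [1, 3, 4, 5, 6] / [2, 7] / [8]
  Insert 7 (step 9): P = [1, 4, 5, 7, 9] / [2, 6, 8] / [3];  Q = [1, 3, 4, 5, 6] / [2, 7, 9] / [8]
Final shape: (5, 3, 1).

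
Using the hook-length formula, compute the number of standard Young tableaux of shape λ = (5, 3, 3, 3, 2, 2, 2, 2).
# SYT of shape (5, 3, 3, 3, 2, 2, 2, 2) = 242492250

Hook-length formula: f^λ = n! / Π hook(c), product over all cells c of the Young diagram. For λ = (5, 3, 3, 3, 2, 2, 2, 2), n = 22 boxes. Hook lengths by row (left-to-right, top-to-bottom): [12, 11, 6, 2, 1]; [9, 8, 3]; [8, 7, 2]; [7, 6, 1]; [5, 4]; [4, 3]; [3, 2]; [2, 1]. Product of hooks = 4635202682880. So f^λ = 22! / 4635202682880 = 1124000727777607680000 / 4635202682880 = 242492250.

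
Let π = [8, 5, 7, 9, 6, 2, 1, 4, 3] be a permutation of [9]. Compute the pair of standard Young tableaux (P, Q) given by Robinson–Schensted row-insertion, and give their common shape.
P = [1, 3, 9] / [2, 4] / [5, 6] / [7] / [8];  Q = [1, 3, 4] / [2, 8] / [5, 9] / [6] / [7];  common shape = (3, 2, 2, 1, 1)

Row-insert the values π_1, π_2, … into P one at a time, bumping the leftmost entry strictly greater than the inserted value down to the next row. The recording tableau Q records, in position (i, j), the step at which that cell was added to P.
  Insert 8 (step 1): P = [8];  Q = [1]
  Insert 5 (step 2): P = [5] / [8];  Q = [1] / [2]
  Insert 7 (step 3): P = [5, 7] / [8];  Q = [1, 3] / [2]
  Insert 9 (step 4): P = [5, 7, 9] / [8];  Q = [1, 3, 4] / [2]
  Insert 6 (step 5): P = [5, 6, 9] / [7] / [8];  Q = [1, 3, 4] / [2] / [5]
  Insert 2 (step 6): P = [2, 6, 9] / [5] / [7] / [8];  Q = [1, 3, 4] / [2] / [5] / [6]
  Insert 1 (step 7): P = [1, 6, 9] / [2] / [5] / [7] / [8];  Q = [1, 3, 4] / [2] / [5] / [6] / [7]
  Insert 4 (step 8): P = [1, 4, 9] / [2, 6] / [5] / [7] / [8];  Q = [1, 3, 4] / [2, 8] / [5] / [6] / [7]
  Insert 3 (step 9): P = [1, 3, 9] / [2, 4] / [5, 6] / [7] / [8];  Q = [1, 3, 4] / [2, 8] / [5, 9] / [6] / [7]
Final shape: (3, 2, 2, 1, 1).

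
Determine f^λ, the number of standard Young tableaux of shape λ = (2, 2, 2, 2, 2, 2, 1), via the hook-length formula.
# SYT of shape (2, 2, 2, 2, 2, 2, 1) = 429

Hook-length formula: f^λ = n! / Π hook(c), product over all cells c of the Young diagram. For λ = (2, 2, 2, 2, 2, 2, 1), n = 13 boxes. Hook lengths by row (left-to-right, top-to-bottom): [8, 6]; [7, 5]; [6, 4]; [5, 3]; [4, 2]; [3, 1]; [1]. Product of hooks = 14515200. So f^λ = 13! / 14515200 = 6227020800 / 14515200 = 429.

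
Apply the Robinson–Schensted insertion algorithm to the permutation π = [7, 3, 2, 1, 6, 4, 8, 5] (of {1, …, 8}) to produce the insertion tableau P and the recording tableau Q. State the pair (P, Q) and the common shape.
P = [1, 4, 5] / [2, 6, 8] / [3] / [7];  Q = [1, 5, 7] / [2, 6, 8] / [3] / [4];  common shape = (3, 3, 1, 1)

Row-insert the values π_1, π_2, … into P one at a time, bumping the leftmost entry strictly greater than the inserted value down to the next row. The recording tableau Q records, in position (i, j), the step at which that cell was added to P.
  Insert 7 (step 1): P = [7];  Q = [1]
  Insert 3 (step 2): P = [3] / [7];  Q = [1] / [2]
  Insert 2 (step 3): P = [2] / [3] / [7];  Q = [1] / [2] / [3]
  Insert 1 (step 4): P = [1] / [2] / [3] / [7];  Q = [1] / [2] / [3] / [4]
  Insert 6 (step 5): P = [1, 6] / [2] / [3] / [7];  Q = [1, 5] / [2] / [3] / [4]
  Insert 4 (step 6): P = [1, 4] / [2, 6] / [3] / [7];  Q = [1, 5] / [2, 6] / [3] / [4]
  Insert 8 (step 7): P = [1, 4, 8] / [2, 6] / [3] / [7];  Q = [1, 5, 7] / [2, 6] / [3] / [4]
  Insert 5 (step 8): P = [1, 4, 5] / [2, 6, 8] / [3] / [7];  Q = [1, 5, 7] / [2, 6, 8] / [3] / [4]
Final shape: (3, 3, 1, 1).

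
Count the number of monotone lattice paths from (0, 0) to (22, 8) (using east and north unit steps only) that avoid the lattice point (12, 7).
Number of paths = 5298657

Total paths from (0, 0) to (22, 8): C(30, 22) = 5852925. Paths through (12, 7): (paths (0, 0) → (12, 7)) × (paths (12, 7) → (22, 8)) = C(19, 12) · C(11, 10) = 50388 · 11 = 554268. Avoidance count = 5852925 − 554268 = 5298657.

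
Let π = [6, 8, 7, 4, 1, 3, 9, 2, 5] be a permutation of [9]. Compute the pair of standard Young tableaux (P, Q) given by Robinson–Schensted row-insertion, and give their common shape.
P = [1, 2, 5] / [3, 7, 9] / [4] / [6] / [8];  Q = [1, 2, 7] / [3, 6, 9] / [4] / [5] / [8];  common shape = (3, 3, 1, 1, 1)

Row-insert the values π_1, π_2, … into P one at a time, bumping the leftmost entry strictly greater than the inserted value down to the next row. The recording tableau Q records, in position (i, j), the step at which that cell was added to P.
  Insert 6 (step 1): P = [6];  Q = [1]
  Insert 8 (step 2): P = [6, 8];  Q = [1, 2]
  Insert 7 (step 3): P = [6, 7] / [8];  Q = [1, 2] / [3]
  Insert 4 (step 4): P = [4, 7] / [6] / [8];  Q = [1, 2] / [3] / [4]
  Insert 1 (step 5): P = [1, 7] / [4] / [6] / [8];  Q = [1, 2] / [3] / [4] / [5]
  Insert 3 (step 6): P = [1, 3] / [4, 7] / [6] / [8];  Q = [1, 2] / [3, 6] / [4] / [5]
  Insert 9 (step 7): P = [1, 3, 9] / [4, 7] / [6] / [8];  Q = [1, 2, 7] / [3, 6] / [4] / [5]
  Insert 2 (step 8): P = [1, 2, 9] / [3, 7] / [4] / [6] / [8];  Q = [1, 2, 7] / [3, 6] / [4] / [5] / [8]
  Insert 5 (step 9): P = [1, 2, 5] / [3, 7, 9] / [4] / [6] / [8];  Q = [1, 2, 7] / [3, 6, 9] / [4] / [5] / [8]
Final shape: (3, 3, 1, 1, 1).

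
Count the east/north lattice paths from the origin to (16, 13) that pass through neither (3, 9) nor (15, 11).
Number of paths = 44221895

Inclusion–exclusion. Total paths: C(29, 16) = 67863915. Through P₁: C(12, 3)·C(17, 13) = 523600. Through P₂: C(26, 15)·C(3, 1) = 23178480. Since P₁ is strictly southwest of P₂, a monotone path through both must visit P₁ then P₂; paths through both = C(12, 3)·C(14, 12)·C(3, 1) = 60060. Avoid both = 67863915 − 523600 − 23178480 + 60060 = 44221895.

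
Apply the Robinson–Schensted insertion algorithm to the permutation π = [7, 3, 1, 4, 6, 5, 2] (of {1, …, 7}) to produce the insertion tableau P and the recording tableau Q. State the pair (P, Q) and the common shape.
P = [1, 2, 5] / [3, 4] / [6] / [7];  Q = [1, 4, 5] / [2, 6] / [3] / [7];  common shape = (3, 2, 1, 1)

Row-insert the values π_1, π_2, … into P one at a time, bumping the leftmost entry strictly greater than the inserted value down to the next row. The recording tableau Q records, in position (i, j), the step at which that cell was added to P.
  Insert 7 (step 1): P = [7];  Q = [1]
  Insert 3 (step 2): P = [3] / [7];  Q = [1] / [2]
  Insert 1 (step 3): P = [1] / [3] / [7];  Q = [1] / [2] / [3]
  Insert 4 (step 4): P = [1, 4] / [3] / [7];  Q = [1, 4] / [2] / [3]
  Insert 6 (step 5): P = [1, 4, 6] / [3] / [7];  Q = [1, 4, 5] / [2] / [3]
  Insert 5 (step 6): P = [1, 4, 5] / [3, 6] / [7];  Q = [1, 4, 5] / [2, 6] / [3]
  Insert 2 (step 7): P = [1, 2, 5] / [3, 4] / [6] / [7];  Q = [1, 4, 5] / [2, 6] / [3] / [7]
Final shape: (3, 2, 1, 1).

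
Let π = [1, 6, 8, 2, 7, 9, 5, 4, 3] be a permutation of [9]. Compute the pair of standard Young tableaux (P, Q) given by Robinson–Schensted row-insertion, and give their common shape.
P = [1, 2, 3, 9] / [4, 7] / [5] / [6] / [8];  Q = [1, 2, 3, 6] / [4, 5] / [7] / [8] / [9];  common shape = (4, 2, 1, 1, 1)

Row-insert the values π_1, π_2, … into P one at a time, bumping the leftmost entry strictly greater than the inserted value down to the next row. The recording tableau Q records, in position (i, j), the step at which that cell was added to P.
  Insert 1 (step 1): P = [1];  Q = [1]
  Insert 6 (step 2): P = [1, 6];  Q = [1, 2]
  Insert 8 (step 3): P = [1, 6, 8];  Q = [1, 2, 3]
  Insert 2 (step 4): P = [1, 2, 8] / [6];  Q = [1, 2, 3] / [4]
  Insert 7 (step 5): P = [1, 2, 7] / [6, 8];  Q = [1, 2, 3] / [4, 5]
  Insert 9 (step 6): P = [1, 2, 7, 9] / [6, 8];  Q = [1, 2, 3, 6] / [4, 5]
  Insert 5 (step 7): P = [1, 2, 5, 9] / [6, 7] / [8];  Q = [1, 2, 3, 6] / [4, 5] / [7]
  Insert 4 (step 8): P = [1, 2, 4, 9] / [5, 7] / [6] / [8];  Q = [1, 2, 3, 6] / [4, 5] / [7] / [8]
  Insert 3 (step 9): P = [1, 2, 3, 9] / [4, 7] / [5] / [6] / [8];  Q = [1, 2, 3, 6] / [4, 5] / [7] / [8] / [9]
Final shape: (4, 2, 1, 1, 1).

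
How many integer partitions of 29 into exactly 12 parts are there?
p(29, 12 parts) = 285

Partitions of n into exactly k parts are in bijection with partitions of n − k into at most k parts (subtract 1 from each part). So p(29, exactly 12) = p(17, parts ≤ 12). Computing via the recurrence p(m, j) = p(m, j−1) + p(m−j, j) gives 285.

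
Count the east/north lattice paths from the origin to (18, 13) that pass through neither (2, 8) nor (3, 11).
Number of paths = 205312346

Inclusion–exclusion. Total paths: C(31, 18) = 206253075. Through P₁: C(10, 2)·C(21, 16) = 915705. Through P₂: C(14, 3)·C(17, 15) = 49504. Since P₁ is strictly southwest of P₂, a monotone path through both must visit P₁ then P₂; paths through both = C(10, 2)·C(4, 1)·C(17, 15) = 24480. Avoid both = 206253075 − 915705 − 49504 + 24480 = 205312346.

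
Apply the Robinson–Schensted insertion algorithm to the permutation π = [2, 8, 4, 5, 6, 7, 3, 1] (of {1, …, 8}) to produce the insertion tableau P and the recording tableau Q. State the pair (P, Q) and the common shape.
P = [1, 3, 5, 6, 7] / [2] / [4] / [8];  Q = [1, 2, 4, 5, 6] / [3] / [7] / [8];  common shape = (5, 1, 1, 1)

Row-insert the values π_1, π_2, … into P one at a time, bumping the leftmost entry strictly greater than the inserted value down to the next row. The recording tableau Q records, in position (i, j), the step at which that cell was added to P.
  Insert 2 (step 1): P = [2];  Q = [1]
  Insert 8 (step 2): P = [2, 8];  Q = [1, 2]
  Insert 4 (step 3): P = [2, 4] / [8];  Q = [1, 2] / [3]
  Insert 5 (step 4): P = [2, 4, 5] / [8];  Q = [1, 2, 4] / [3]
  Insert 6 (step 5): P = [2, 4, 5, 6] / [8];  Q = [1, 2, 4, 5] / [3]
  Insert 7 (step 6): P = [2, 4, 5, 6, 7] / [8];  Q = [1, 2, 4, 5, 6] / [3]
  Insert 3 (step 7): P = [2, 3, 5, 6, 7] / [4] / [8];  Q = [1, 2, 4, 5, 6] / [3] / [7]
  Insert 1 (step 8): P = [1, 3, 5, 6, 7] / [2] / [4] / [8];  Q = [1, 2, 4, 5, 6] / [3] / [7] / [8]
Final shape: (5, 1, 1, 1).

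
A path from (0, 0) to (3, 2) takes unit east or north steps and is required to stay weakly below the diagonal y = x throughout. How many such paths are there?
Number of paths = 5

By the reflection principle (André's argument), the number of monotone paths to (3, 2) with n ≤ m that never go above y = x is C(5, 3) − C(5, 4) = 10 − 5 = 5.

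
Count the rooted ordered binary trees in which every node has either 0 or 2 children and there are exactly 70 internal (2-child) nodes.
C_70 = 1321422108420282270489942177190229544600

These full binary trees are counted by the Catalan number C_n = (1/(n + 1)) · C(2n, n). For n = 70: C_70 = (1/71) · C(140, 70) = 93820969697840041204785894580506297666600/71 = 1321422108420282270489942177190229544600.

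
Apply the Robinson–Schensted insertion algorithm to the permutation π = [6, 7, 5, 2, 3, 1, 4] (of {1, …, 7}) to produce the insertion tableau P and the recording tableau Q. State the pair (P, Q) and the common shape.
P = [1, 3, 4] / [2, 7] / [5] / [6];  Q = [1, 2, 7] / [3, 5] / [4] / [6];  common shape = (3, 2, 1, 1)

Row-insert the values π_1, π_2, … into P one at a time, bumping the leftmost entry strictly greater than the inserted value down to the next row. The recording tableau Q records, in position (i, j), the step at which that cell was added to P.
  Insert 6 (step 1): P = [6];  Q = [1]
  Insert 7 (step 2): P = [6, 7];  Q = [1, 2]
  Insert 5 (step 3): P = [5, 7] / [6];  Q = [1, 2] / [3]
  Insert 2 (step 4): P = [2, 7] / [5] / [6];  Q = [1, 2] / [3] / [4]
  Insert 3 (step 5): P = [2, 3] / [5, 7] / [6];  Q = [1, 2] / [3, 5] / [4]
  Insert 1 (step 6): P = [1, 3] / [2, 7] / [5] / [6];  Q = [1, 2] / [3, 5] / [4] / [6]
  Insert 4 (step 7): P = [1, 3, 4] / [2, 7] / [5] / [6];  Q = [1, 2, 7] / [3, 5] / [4] / [6]
Final shape: (3, 2, 1, 1).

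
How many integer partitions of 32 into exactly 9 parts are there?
p(32, 9 parts) = 887

Partitions of n into exactly k parts are in bijection with partitions of n − k into at most k parts (subtract 1 from each part). So p(32, exactly 9) = p(23, parts ≤ 9). Computing via the recurrence p(m, j) = p(m, j−1) + p(m−j, j) gives 887.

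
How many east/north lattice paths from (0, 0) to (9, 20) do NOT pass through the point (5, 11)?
Number of paths = 6891885

Total paths from (0, 0) to (9, 20): C(29, 9) = 10015005. Paths through (5, 11): (paths (0, 0) → (5, 11)) × (paths (5, 11) → (9, 20)) = C(16, 5) · C(13, 4) = 4368 · 715 = 3123120. Avoidance count = 10015005 − 3123120 = 6891885.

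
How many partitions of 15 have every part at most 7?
p(15, parts ≤ 7) = 131

Partitions of 15 with all parts ≤ 7: 7+7+1, 7+6+2, 7+6+1+1, 7+5+3, 7+5+2+1, 7+5+1+1+1, 7+4+4, 7+4+3+1, 7+4+2+2, 7+4+2+1+1, 7+4+1+1+1+1, 7+3+3+2, 7+3+3+1+1, 7+3+2+2+1, 7+3+2+1+1+1, 7+3+1+1+1+1+1, 7+2+2+2+2, 7+2+2+2+1+1, 7+2+2+1+1+1+1, 7+2+1+1+1+1+1+1, 7+1+1+1+1+1+1+1+1, 6+6+3, 6+6+2+1, 6+6+1+1+1, 6+5+4, 6+5+3+1, 6+5+2+2, 6+5+2+1+1, 6+5+1+1+1+1, 6+4+4+1, … (131 total). Count = 131.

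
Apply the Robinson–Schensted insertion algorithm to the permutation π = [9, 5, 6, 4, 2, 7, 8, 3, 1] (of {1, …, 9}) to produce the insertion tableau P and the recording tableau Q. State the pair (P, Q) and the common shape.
P = [1, 3, 7, 8] / [2, 6] / [4] / [5] / [9];  Q = [1, 3, 6, 7] / [2, 8] / [4] / [5] / [9];  common shape = (4, 2, 1, 1, 1)

Row-insert the values π_1, π_2, … into P one at a time, bumping the leftmost entry strictly greater than the inserted value down to the next row. The recording tableau Q records, in position (i, j), the step at which that cell was added to P.
  Insert 9 (step 1): P = [9];  Q = [1]
  Insert 5 (step 2): P = [5] / [9];  Q = [1] / [2]
  Insert 6 (step 3): P = [5, 6] / [9];  Q = [1, 3] / [2]
  Insert 4 (step 4): P = [4, 6] / [5] / [9];  Q = [1, 3] / [2] / [4]
  Insert 2 (step 5): P = [2, 6] / [4] / [5] / [9];  Q = [1, 3] / [2] / [4] / [5]
  Insert 7 (step 6): P = [2, 6, 7] / [4] / [5] / [9];  Q = [1, 3, 6] / [2] / [4] / [5]
  Insert 8 (step 7): P = [2, 6, 7, 8] / [4] / [5] / [9];  Q = [1, 3, 6, 7] / [2] / [4] / [5]
  Insert 3 (step 8): P = [2, 3, 7, 8] / [4, 6] / [5] / [9];  Q = [1, 3, 6, 7] / [2, 8] / [4] / [5]
  Insert 1 (step 9): P = [1, 3, 7, 8] / [2, 6] / [4] / [5] / [9];  Q = [1, 3, 6, 7] / [2, 8] / [4] / [5] / [9]
Final shape: (4, 2, 1, 1, 1).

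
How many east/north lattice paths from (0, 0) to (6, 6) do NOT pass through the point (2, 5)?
Number of paths = 819

Total paths from (0, 0) to (6, 6): C(12, 6) = 924. Paths through (2, 5): (paths (0, 0) → (2, 5)) × (paths (2, 5) → (6, 6)) = C(7, 2) · C(5, 4) = 21 · 5 = 105. Avoidance count = 924 − 105 = 819.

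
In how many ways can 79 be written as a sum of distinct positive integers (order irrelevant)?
q(79) = 70488

A partition into distinct parts is a strictly decreasing sequence summing to n. The recurrence d(n, m) = d(n, m−1) + d(n−m, m−1) (use part m at most once) with q(n) = d(n, n) gives q(79) = 70488. (Euler's theorem: # distinct-part partitions = # odd-part partitions.)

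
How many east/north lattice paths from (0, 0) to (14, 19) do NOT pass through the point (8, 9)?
Number of paths = 624134720

Total paths from (0, 0) to (14, 19): C(33, 14) = 818809200. Paths through (8, 9): (paths (0, 0) → (8, 9)) × (paths (8, 9) → (14, 19)) = C(17, 8) · C(16, 6) = 24310 · 8008 = 194674480. Avoidance count = 818809200 − 194674480 = 624134720.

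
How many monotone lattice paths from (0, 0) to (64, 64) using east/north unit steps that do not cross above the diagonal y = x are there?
C_64 = 368479169875816659479009042713546950

These NE paths below the diagonal are counted by the Catalan number C_n = (1/(n + 1)) · C(2n, n). For n = 64: C_64 = (1/65) · C(128, 64) = 23951146041928082866135587776380551750/65 = 368479169875816659479009042713546950.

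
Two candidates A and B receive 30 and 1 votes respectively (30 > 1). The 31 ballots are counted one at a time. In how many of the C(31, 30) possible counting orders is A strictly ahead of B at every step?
Strict-lead orderings = 29

Total orderings of the 31 votes with 30 for A: C(31, 30) = 31. By the Bertrand ballot formula (Cycle Lemma / reflection principle), the number of orderings in which A is strictly ahead of B throughout is (p − q)/(p + q) · C(p + q, p) = (30 − 1)/(30 + 1) · 31 = 29.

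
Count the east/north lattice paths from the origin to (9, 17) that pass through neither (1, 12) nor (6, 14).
Number of paths = 2338079

Inclusion–exclusion. Total paths: C(26, 9) = 3124550. Through P₁: C(13, 1)·C(13, 8) = 16731. Through P₂: C(20, 6)·C(6, 3) = 775200. Since P₁ is strictly southwest of P₂, a monotone path through both must visit P₁ then P₂; paths through both = C(13, 1)·C(7, 5)·C(6, 3) = 5460. Avoid both = 3124550 − 16731 − 775200 + 5460 = 2338079.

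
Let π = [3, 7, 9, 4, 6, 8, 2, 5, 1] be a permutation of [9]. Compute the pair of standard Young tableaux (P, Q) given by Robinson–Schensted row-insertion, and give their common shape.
P = [1, 4, 5, 8] / [2, 6] / [3, 9] / [7];  Q = [1, 2, 3, 6] / [4, 5] / [7, 8] / [9];  common shape = (4, 2, 2, 1)

Row-insert the values π_1, π_2, … into P one at a time, bumping the leftmost entry strictly greater than the inserted value down to the next row. The recording tableau Q records, in position (i, j), the step at which that cell was added to P.
  Insert 3 (step 1): P = [3];  Q = [1]
  Insert 7 (step 2): P = [3, 7];  Q = [1, 2]
  Insert 9 (step 3): P = [3, 7, 9];  Q = [1, 2, 3]
  Insert 4 (step 4): P = [3, 4, 9] / [7];  Q = [1, 2, 3] / [4]
  Insert 6 (step 5): P = [3, 4, 6] / [7, 9];  Q = [1, 2, 3] / [4, 5]
  Insert 8 (step 6): P = [3, 4, 6, 8] / [7, 9];  Q = [1, 2, 3, 6] / [4, 5]
  Insert 2 (step 7): P = [2, 4, 6, 8] / [3, 9] / [7];  Q = [1, 2, 3, 6] / [4, 5] / [7]
  Insert 5 (step 8): P = [2, 4, 5, 8] / [3, 6] / [7, 9];  Q = [1, 2, 3, 6] / [4, 5] / [7, 8]
  Insert 1 (step 9): P = [1, 4, 5, 8] / [2, 6] / [3, 9] / [7];  Q = [1, 2, 3, 6] / [4, 5] / [7, 8] / [9]
Final shape: (4, 2, 2, 1).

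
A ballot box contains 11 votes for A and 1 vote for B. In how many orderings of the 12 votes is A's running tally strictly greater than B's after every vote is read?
Strict-lead orderings = 10

Total orderings of the 12 votes with 11 for A: C(12, 11) = 12. By the Bertrand ballot formula (Cycle Lemma / reflection principle), the number of orderings in which A is strictly ahead of B throughout is (p − q)/(p + q) · C(p + q, p) = (11 − 1)/(11 + 1) · 12 = 10.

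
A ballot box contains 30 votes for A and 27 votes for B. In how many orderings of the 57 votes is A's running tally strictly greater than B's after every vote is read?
Strict-lead orderings = 738494264901008

Total orderings of the 57 votes with 30 for A: C(57, 30) = 14031391033119152. By the Bertrand ballot formula (Cycle Lemma / reflection principle), the number of orderings in which A is strictly ahead of B throughout is (p − q)/(p + q) · C(p + q, p) = (30 − 27)/(30 + 27) · 14031391033119152 = 738494264901008.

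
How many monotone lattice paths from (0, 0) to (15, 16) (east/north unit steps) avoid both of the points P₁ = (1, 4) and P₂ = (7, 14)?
Number of paths = 248820895

Inclusion–exclusion. Total paths: C(31, 15) = 300540195. Through P₁: C(5, 1)·C(26, 14) = 48288500. Through P₂: C(21, 7)·C(10, 8) = 5232600. Since P₁ is strictly southwest of P₂, a monotone path through both must visit P₁ then P₂; paths through both = C(5, 1)·C(16, 6)·C(10, 8) = 1801800. Avoid both = 300540195 − 48288500 − 5232600 + 1801800 = 248820895.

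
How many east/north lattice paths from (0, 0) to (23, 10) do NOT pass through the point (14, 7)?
Number of paths = 66979440

Total paths from (0, 0) to (23, 10): C(33, 23) = 92561040. Paths through (14, 7): (paths (0, 0) → (14, 7)) × (paths (14, 7) → (23, 10)) = C(21, 14) · C(12, 9) = 116280 · 220 = 25581600. Avoidance count = 92561040 − 25581600 = 66979440.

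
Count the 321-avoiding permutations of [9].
C_9 = 4862

These 321-avoiding permutations are counted by the Catalan number C_n = (1/(n + 1)) · C(2n, n). For n = 9: C_9 = (1/10) · C(18, 9) = 48620/10 = 4862.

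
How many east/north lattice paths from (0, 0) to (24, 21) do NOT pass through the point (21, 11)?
Number of paths = 3736754748870

Total paths from (0, 0) to (24, 21): C(45, 24) = 3773655750150. Paths through (21, 11): (paths (0, 0) → (21, 11)) × (paths (21, 11) → (24, 21)) = C(32, 21) · C(13, 3) = 129024480 · 286 = 36901001280. Avoidance count = 3773655750150 − 36901001280 = 3736754748870.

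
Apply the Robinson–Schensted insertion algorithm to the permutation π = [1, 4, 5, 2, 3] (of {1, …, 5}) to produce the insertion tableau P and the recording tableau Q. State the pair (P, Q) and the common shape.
P = [1, 2, 3] / [4, 5];  Q = [1, 2, 3] / [4, 5];  common shape = (3, 2)

Row-insert the values π_1, π_2, … into P one at a time, bumping the leftmost entry strictly greater than the inserted value down to the next row. The recording tableau Q records, in position (i, j), the step at which that cell was added to P.
  Insert 1 (step 1): P = [1];  Q = [1]
  Insert 4 (step 2): P = [1, 4];  Q = [1, 2]
  Insert 5 (step 3): P = [1, 4, 5];  Q = [1, 2, 3]
  Insert 2 (step 4): P = [1, 2, 5] / [4];  Q = [1, 2, 3] / [4]
  Insert 3 (step 5): P = [1, 2, 3] / [4, 5];  Q = [1, 2, 3] / [4, 5]
Final shape: (3, 2).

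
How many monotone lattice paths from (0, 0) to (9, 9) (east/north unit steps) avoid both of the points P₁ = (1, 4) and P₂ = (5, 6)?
Number of paths = 28640

Inclusion–exclusion. Total paths: C(18, 9) = 48620. Through P₁: C(5, 1)·C(13, 8) = 6435. Through P₂: C(11, 5)·C(7, 4) = 16170. Since P₁ is strictly southwest of P₂, a monotone path through both must visit P₁ then P₂; paths through both = C(5, 1)·C(6, 4)·C(7, 4) = 2625. Avoid both = 48620 − 6435 − 16170 + 2625 = 28640.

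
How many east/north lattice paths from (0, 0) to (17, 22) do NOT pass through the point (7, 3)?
Number of paths = 48617516610

Total paths from (0, 0) to (17, 22): C(39, 17) = 51021117810. Paths through (7, 3): (paths (0, 0) → (7, 3)) × (paths (7, 3) → (17, 22)) = C(10, 7) · C(29, 10) = 120 · 20030010 = 2403601200. Avoidance count = 51021117810 − 2403601200 = 48617516610.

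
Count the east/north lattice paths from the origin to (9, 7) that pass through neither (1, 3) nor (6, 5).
Number of paths = 5680

Inclusion–exclusion. Total paths: C(16, 9) = 11440. Through P₁: C(4, 1)·C(12, 8) = 1980. Through P₂: C(11, 6)·C(5, 3) = 4620. Since P₁ is strictly southwest of P₂, a monotone path through both must visit P₁ then P₂; paths through both = C(4, 1)·C(7, 5)·C(5, 3) = 840. Avoid both = 11440 − 1980 − 4620 + 840 = 5680.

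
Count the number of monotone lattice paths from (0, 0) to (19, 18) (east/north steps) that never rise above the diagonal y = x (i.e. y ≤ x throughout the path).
Number of paths = 1767263190

By the reflection principle (André's argument), the number of monotone paths to (19, 18) with n ≤ m that never go above y = x is C(37, 19) − C(37, 20) = 17672631900 − 15905368710 = 1767263190.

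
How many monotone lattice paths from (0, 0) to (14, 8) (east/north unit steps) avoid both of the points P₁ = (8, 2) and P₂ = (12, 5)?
Number of paths = 232060

Inclusion–exclusion. Total paths: C(22, 14) = 319770. Through P₁: C(10, 8)·C(12, 6) = 41580. Through P₂: C(17, 12)·C(5, 2) = 61880. Since P₁ is strictly southwest of P₂, a monotone path through both must visit P₁ then P₂; paths through both = C(10, 8)·C(7, 4)·C(5, 2) = 15750. Avoid both = 319770 − 41580 − 61880 + 15750 = 232060.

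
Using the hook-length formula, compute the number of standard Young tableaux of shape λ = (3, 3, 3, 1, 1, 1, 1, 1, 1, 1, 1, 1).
# SYT of shape (3, 3, 3, 1, 1, 1, 1, 1, 1, 1, 1, 1) = 56100

Hook-length formula: f^λ = n! / Π hook(c), product over all cells c of the Young diagram. For λ = (3, 3, 3, 1, 1, 1, 1, 1, 1, 1, 1, 1), n = 18 boxes. Hook lengths by row (left-to-right, top-to-bottom): [14, 4, 3]; [13, 3, 2]; [12, 2, 1]; [9]; [8]; [7]; [6]; [5]; [4]; [3]; [2]; [1]. Product of hooks = 114124308480. So f^λ = 18! / 114124308480 = 6402373705728000 / 114124308480 = 56100.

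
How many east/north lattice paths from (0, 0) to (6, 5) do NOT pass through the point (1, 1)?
Number of paths = 210

Total paths from (0, 0) to (6, 5): C(11, 6) = 462. Paths through (1, 1): (paths (0, 0) → (1, 1)) × (paths (1, 1) → (6, 5)) = C(2, 1) · C(9, 5) = 2 · 126 = 252. Avoidance count = 462 − 252 = 210.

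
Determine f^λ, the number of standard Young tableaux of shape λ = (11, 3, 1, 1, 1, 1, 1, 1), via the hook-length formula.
# SYT of shape (11, 3, 1, 1, 1, 1, 1, 1) = 2351440

Hook-length formula: f^λ = n! / Π hook(c), product over all cells c of the Young diagram. For λ = (11, 3, 1, 1, 1, 1, 1, 1), n = 20 boxes. Hook lengths by row (left-to-right, top-to-bottom): [18, 11, 10, 8, 7, 6, 5, 4, 3, 2, 1]; [9, 2, 1]; [6]; [5]; [4]; [3]; [2]; [1]. Product of hooks = 1034643456000. So f^λ = 20! / 1034643456000 = 2432902008176640000 / 1034643456000 = 2351440.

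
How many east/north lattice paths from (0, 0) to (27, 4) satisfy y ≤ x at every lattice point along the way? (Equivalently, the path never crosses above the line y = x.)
Number of paths = 26970

By the reflection principle (André's argument), the number of monotone paths to (27, 4) with n ≤ m that never go above y = x is C(31, 27) − C(31, 28) = 31465 − 4495 = 26970.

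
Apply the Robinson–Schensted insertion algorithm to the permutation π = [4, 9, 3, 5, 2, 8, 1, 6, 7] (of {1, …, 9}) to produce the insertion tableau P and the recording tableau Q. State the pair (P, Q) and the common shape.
P = [1, 5, 6, 7] / [2, 8] / [3, 9] / [4];  Q = [1, 2, 6, 9] / [3, 4] / [5, 8] / [7];  common shape = (4, 2, 2, 1)

Row-insert the values π_1, π_2, … into P one at a time, bumping the leftmost entry strictly greater than the inserted value down to the next row. The recording tableau Q records, in position (i, j), the step at which that cell was added to P.
  Insert 4 (step 1): P = [4];  Q = [1]
  Insert 9 (step 2): P = [4, 9];  Q = [1, 2]
  Insert 3 (step 3): P = [3, 9] / [4];  Q = [1, 2] / [3]
  Insert 5 (step 4): P = [3, 5] / [4, 9];  Q = [1, 2] / [3, 4]
  Insert 2 (step 5): P = [2, 5] / [3, 9] / [4];  Q = [1, 2] / [3, 4] / [5]
  Insert 8 (step 6): P = [2, 5, 8] / [3, 9] / [4];  Q = [1, 2, 6] / [3, 4] / [5]
  Insert 1 (step 7): P = [1, 5, 8] / [2, 9] / [3] / [4];  Q = [1, 2, 6] / [3, 4] / [5] / [7]
  Insert 6 (step 8): P = [1, 5, 6] / [2, 8] / [3, 9] / [4];  Q = [1, 2, 6] / [3, 4] / [5, 8] / [7]
  Insert 7 (step 9): P = [1, 5, 6, 7] / [2, 8] / [3, 9] / [4];  Q = [1, 2, 6, 9] / [3, 4] / [5, 8] / [7]
Final shape: (4, 2, 2, 1).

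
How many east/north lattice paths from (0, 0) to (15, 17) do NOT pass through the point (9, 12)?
Number of paths = 429927060

Total paths from (0, 0) to (15, 17): C(32, 15) = 565722720. Paths through (9, 12): (paths (0, 0) → (9, 12)) × (paths (9, 12) → (15, 17)) = C(21, 9) · C(11, 6) = 293930 · 462 = 135795660. Avoidance count = 565722720 − 135795660 = 429927060.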